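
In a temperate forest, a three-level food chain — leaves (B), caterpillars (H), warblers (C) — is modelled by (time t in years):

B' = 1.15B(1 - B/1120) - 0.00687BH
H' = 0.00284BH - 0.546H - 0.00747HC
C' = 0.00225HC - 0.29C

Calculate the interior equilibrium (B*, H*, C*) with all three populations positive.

B* ≈ 258, H* ≈ 129, C* ≈ 24.9

From dC/dt = 0: 0.00225H* = 0.29, so H* = 129.
From dB/dt = 0: 1.15(1 - B*/1120) = 0.00687·129, giving B* = 1120·(1 - 0.77) = 258.
From dH/dt = 0: 0.00284·258 - 0.546 = 0.00747C*, so C* = 0.186/0.00747 = 24.9.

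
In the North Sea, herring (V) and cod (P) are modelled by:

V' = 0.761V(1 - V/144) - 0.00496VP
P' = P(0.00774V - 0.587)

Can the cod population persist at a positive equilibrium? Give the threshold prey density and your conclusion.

The predator equation gives dP/dt > 0 only when V > 0.587/0.00774 = 75.8.
Without the predator, V → K = 144. Since 144 > 75.8, the predator can invade and persist.

Threshold V = 75.8; K > 75.8, so yes, the predator persists.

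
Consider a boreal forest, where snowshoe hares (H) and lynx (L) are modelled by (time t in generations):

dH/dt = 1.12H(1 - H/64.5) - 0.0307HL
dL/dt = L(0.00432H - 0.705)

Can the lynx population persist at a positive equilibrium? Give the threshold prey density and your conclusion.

Threshold H = 163; K < 163, so no, the predator goes extinct.

The predator equation gives dL/dt > 0 only when H > 0.705/0.00432 = 163.
Without the predator, H → K = 64.5. Since 64.5 < 163, the predator cannot invade.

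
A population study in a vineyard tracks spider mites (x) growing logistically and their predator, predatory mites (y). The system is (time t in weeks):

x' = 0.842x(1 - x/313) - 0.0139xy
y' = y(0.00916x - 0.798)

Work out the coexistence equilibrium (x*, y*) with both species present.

x* ≈ 87.1, y* ≈ 43.7

From dy/dt = 0 with y > 0: 0.00916x* = 0.798, so x* = 87.1.
Substitute into dx/dt = 0: 0.842(1 - 87.1/313) = 0.0139y*.
The bracket is 0.722, giving y* = 0.608/0.0139 = 43.7.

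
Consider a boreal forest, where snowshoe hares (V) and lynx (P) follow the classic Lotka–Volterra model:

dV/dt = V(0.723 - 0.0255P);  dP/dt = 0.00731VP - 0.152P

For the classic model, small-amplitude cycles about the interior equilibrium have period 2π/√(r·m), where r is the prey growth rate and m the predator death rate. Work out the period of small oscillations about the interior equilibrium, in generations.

T ≈ 19 generations

Here r = 0.723 and m = 0.152, so r·m = 0.11.
ω = √0.11 = 0.332 per generation, hence T = 2π/ω ≈ 19 generations.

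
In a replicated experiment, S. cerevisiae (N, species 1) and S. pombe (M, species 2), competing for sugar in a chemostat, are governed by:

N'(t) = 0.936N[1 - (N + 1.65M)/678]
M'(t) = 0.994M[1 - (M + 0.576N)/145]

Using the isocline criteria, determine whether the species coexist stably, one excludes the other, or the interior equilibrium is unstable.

species 1 excludes species 2

Compare the nullcline intercepts: K1/α12 = 678/1.65 = 411 > K2 = 145; K2/α21 = 145/0.576 = 252 < K1 = 678.
Since the inequalities point opposite ways, species 1 can invade but species 2 cannot.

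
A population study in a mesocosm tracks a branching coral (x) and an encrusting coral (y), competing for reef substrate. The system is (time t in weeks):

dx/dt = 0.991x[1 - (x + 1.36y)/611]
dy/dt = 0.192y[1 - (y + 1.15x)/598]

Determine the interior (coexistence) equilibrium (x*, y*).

x* ≈ 359, y* ≈ 186

Setting both brackets to zero gives the nullclines x + 1.36y = 611 and 1.15x + y = 598.
Substituting y = 598 - 1.15x into the first: x(1 - 1.36·1.15) = 611 - 1.36·598.
So x* = -202/-0.564 = 359, and then y* = 598 - 1.15·359 = 186.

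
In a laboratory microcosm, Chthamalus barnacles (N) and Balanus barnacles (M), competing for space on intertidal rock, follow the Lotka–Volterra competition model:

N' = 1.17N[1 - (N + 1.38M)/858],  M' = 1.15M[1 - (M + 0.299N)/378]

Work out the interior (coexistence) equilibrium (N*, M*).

Setting both brackets to zero gives the nullclines N + 1.38M = 858 and 0.299N + M = 378.
Substituting M = 378 - 0.299N into the first: N(1 - 1.38·0.299) = 858 - 1.38·378.
So N* = 336/0.587 = 573, and then M* = 378 - 0.299·573 = 207.

N* ≈ 573, M* ≈ 207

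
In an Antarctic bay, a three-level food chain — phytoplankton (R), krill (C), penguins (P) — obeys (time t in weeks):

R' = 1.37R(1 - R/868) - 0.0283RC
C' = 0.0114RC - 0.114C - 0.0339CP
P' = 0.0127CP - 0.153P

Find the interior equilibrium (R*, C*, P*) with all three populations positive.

From dP/dt = 0: 0.0127C* = 0.153, so C* = 12.
From dR/dt = 0: 1.37(1 - R*/868) = 0.0283·12, giving R* = 868·(1 - 0.249) = 652.
From dC/dt = 0: 0.0114·652 - 0.114 = 0.0339P*, so P* = 7.32/0.0339 = 216.

R* ≈ 652, C* ≈ 12, P* ≈ 216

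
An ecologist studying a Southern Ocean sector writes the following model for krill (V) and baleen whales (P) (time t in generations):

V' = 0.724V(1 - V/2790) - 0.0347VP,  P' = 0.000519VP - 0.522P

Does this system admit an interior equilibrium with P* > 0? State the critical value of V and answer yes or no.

Threshold V = 1010; K > 1010, so yes, the predator persists.

The predator equation gives dP/dt > 0 only when V > 0.522/0.000519 = 1010.
Without the predator, V → K = 2790. Since 2790 > 1010, the predator can invade and persist.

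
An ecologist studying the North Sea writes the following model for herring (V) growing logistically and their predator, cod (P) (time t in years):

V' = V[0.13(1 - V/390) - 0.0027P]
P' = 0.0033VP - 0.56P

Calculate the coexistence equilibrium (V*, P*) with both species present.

V* ≈ 170, P* ≈ 27.2

From dP/dt = 0 with P > 0: 0.0033V* = 0.56, so V* = 170.
Substitute into dV/dt = 0: 0.13(1 - 170/390) = 0.0027P*.
The bracket is 0.565, giving P* = 0.0734/0.0027 = 27.2.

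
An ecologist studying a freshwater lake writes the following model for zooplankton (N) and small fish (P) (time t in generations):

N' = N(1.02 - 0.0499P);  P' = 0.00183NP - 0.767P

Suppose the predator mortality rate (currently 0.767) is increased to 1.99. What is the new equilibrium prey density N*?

At the interior fixed point, setting dP/dt = 0 with P > 0 fixes N* = (predator death rate)/(NP coefficient) — independent of the other coefficients.
With the change, N* = 1.99/0.00183 = 1090; it rises from 419.

N* ≈ 1090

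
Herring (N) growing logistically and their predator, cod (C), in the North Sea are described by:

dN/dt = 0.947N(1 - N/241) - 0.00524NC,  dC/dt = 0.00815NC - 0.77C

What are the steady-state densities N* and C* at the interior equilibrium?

N* ≈ 94.5, C* ≈ 110

From dC/dt = 0 with C > 0: 0.00815N* = 0.77, so N* = 94.5.
Substitute into dN/dt = 0: 0.947(1 - 94.5/241) = 0.00524C*.
The bracket is 0.608, giving C* = 0.576/0.00524 = 110.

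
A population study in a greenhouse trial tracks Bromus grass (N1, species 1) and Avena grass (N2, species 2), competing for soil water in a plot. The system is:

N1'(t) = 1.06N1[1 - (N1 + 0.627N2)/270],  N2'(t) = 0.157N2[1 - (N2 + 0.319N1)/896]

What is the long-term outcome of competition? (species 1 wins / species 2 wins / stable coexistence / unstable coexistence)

Compare the nullcline intercepts: K1/α12 = 270/0.627 = 431 < K2 = 896; K2/α21 = 896/0.319 = 2810 > K1 = 270.
Since the inequalities point opposite ways, species 2 can invade but species 1 cannot.

species 2 excludes species 1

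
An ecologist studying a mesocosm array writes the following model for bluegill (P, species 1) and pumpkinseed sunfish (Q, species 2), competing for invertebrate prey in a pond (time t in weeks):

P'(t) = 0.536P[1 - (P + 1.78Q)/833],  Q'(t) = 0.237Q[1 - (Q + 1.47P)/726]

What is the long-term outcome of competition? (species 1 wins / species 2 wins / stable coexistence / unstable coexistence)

Compare the nullcline intercepts: K1/α12 = 833/1.78 = 468 < K2 = 726; K2/α21 = 726/1.47 = 494 < K1 = 833.
Since both are reversed, neither can invade when rare; the interior point is a saddle.

unstable coexistence (outcome depends on initial conditions)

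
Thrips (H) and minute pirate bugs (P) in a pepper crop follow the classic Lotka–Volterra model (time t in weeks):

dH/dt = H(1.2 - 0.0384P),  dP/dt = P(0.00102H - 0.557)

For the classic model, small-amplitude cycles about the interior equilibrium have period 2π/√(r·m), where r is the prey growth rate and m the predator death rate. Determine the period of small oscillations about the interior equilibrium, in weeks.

Here r = 1.2 and m = 0.557, so r·m = 0.668.
ω = √0.668 = 0.818 per week, hence T = 2π/ω ≈ 7.69 weeks.

T ≈ 7.69 weeks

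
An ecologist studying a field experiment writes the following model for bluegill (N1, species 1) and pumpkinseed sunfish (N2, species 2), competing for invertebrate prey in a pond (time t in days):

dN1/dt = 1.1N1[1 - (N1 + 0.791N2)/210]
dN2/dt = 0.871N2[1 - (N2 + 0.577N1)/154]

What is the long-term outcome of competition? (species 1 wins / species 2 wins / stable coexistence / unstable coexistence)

Compare the nullcline intercepts: K1/α12 = 210/0.791 = 265 > K2 = 154; K2/α21 = 154/0.577 = 267 > K1 = 210.
Since both inequalities hold, each species can invade when rare, so the interior equilibrium is stable.

stable coexistence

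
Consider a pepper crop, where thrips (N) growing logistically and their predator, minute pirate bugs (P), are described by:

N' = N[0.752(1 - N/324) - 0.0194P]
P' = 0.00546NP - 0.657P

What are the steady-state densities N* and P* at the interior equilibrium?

N* ≈ 120, P* ≈ 24.4

From dP/dt = 0 with P > 0: 0.00546N* = 0.657, so N* = 120.
Substitute into dN/dt = 0: 0.752(1 - 120/324) = 0.0194P*.
The bracket is 0.629, giving P* = 0.473/0.0194 = 24.4.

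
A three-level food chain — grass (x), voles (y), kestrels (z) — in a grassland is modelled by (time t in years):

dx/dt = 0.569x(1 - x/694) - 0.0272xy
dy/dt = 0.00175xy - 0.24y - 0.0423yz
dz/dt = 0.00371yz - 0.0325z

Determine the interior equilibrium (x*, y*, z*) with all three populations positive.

From dz/dt = 0: 0.00371y* = 0.0325, so y* = 8.76.
From dx/dt = 0: 0.569(1 - x*/694) = 0.0272·8.76, giving x* = 694·(1 - 0.419) = 403.
From dy/dt = 0: 0.00175·403 - 0.24 = 0.0423z*, so z* = 0.466/0.0423 = 11.

x* ≈ 403, y* ≈ 8.76, z* ≈ 11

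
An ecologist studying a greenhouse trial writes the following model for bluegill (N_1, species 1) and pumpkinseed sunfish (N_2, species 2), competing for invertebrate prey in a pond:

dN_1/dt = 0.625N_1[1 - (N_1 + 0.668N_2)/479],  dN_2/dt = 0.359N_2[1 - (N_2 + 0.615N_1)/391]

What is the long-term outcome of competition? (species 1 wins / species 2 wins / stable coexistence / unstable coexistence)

Compare the nullcline intercepts: K1/α12 = 479/0.668 = 717 > K2 = 391; K2/α21 = 391/0.615 = 636 > K1 = 479.
Since both inequalities hold, each species can invade when rare, so the interior equilibrium is stable.

stable coexistence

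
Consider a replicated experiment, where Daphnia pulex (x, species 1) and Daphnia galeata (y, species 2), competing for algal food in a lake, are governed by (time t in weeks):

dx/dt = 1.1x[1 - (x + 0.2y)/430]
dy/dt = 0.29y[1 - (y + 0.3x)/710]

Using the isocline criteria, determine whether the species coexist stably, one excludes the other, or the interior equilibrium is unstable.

stable coexistence

Compare the nullcline intercepts: K1/α12 = 430/0.2 = 2150 > K2 = 710; K2/α21 = 710/0.3 = 2370 > K1 = 430.
Since both inequalities hold, each species can invade when rare, so the interior equilibrium is stable.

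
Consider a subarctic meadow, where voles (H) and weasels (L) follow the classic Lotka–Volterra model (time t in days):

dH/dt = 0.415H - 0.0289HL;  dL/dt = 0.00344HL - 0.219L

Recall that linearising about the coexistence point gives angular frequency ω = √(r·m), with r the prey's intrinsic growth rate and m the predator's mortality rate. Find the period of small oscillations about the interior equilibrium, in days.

Here r = 0.415 and m = 0.219, so r·m = 0.0909.
ω = √0.0909 = 0.301 per day, hence T = 2π/ω ≈ 20.8 days.

T ≈ 20.8 days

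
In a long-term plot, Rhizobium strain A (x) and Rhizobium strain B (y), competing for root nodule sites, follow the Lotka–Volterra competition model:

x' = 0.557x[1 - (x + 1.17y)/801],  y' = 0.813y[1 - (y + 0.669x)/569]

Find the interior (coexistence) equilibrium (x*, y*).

Setting both brackets to zero gives the nullclines x + 1.17y = 801 and 0.669x + y = 569.
Substituting y = 569 - 0.669x into the first: x(1 - 1.17·0.669) = 801 - 1.17·569.
So x* = 135/0.217 = 623, and then y* = 569 - 0.669·623 = 152.

x* ≈ 623, y* ≈ 152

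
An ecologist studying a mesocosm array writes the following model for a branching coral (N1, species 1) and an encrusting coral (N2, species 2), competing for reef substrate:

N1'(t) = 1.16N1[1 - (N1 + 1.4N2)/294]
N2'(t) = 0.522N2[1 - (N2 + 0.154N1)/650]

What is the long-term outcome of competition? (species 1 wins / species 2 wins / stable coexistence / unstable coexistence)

Compare the nullcline intercepts: K1/α12 = 294/1.4 = 210 < K2 = 650; K2/α21 = 650/0.154 = 4220 > K1 = 294.
Since the inequalities point opposite ways, species 2 can invade but species 1 cannot.

species 2 excludes species 1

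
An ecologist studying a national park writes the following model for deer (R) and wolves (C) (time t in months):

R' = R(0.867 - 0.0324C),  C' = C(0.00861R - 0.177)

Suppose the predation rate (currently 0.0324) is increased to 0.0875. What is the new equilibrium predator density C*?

At the interior fixed point, setting dR/dt = 0 with R > 0 fixes C* = (prey growth rate)/(RC coefficient) — independent of the other coefficients.
With the change, C* = 0.867/0.0875 = 9.91; it falls from 26.8.

C* ≈ 9.91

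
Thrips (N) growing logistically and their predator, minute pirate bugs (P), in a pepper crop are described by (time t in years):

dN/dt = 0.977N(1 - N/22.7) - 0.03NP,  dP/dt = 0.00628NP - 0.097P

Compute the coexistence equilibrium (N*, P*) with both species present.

From dP/dt = 0 with P > 0: 0.00628N* = 0.097, so N* = 15.4.
Substitute into dN/dt = 0: 0.977(1 - 15.4/22.7) = 0.03P*.
The bracket is 0.32, giving P* = 0.312/0.03 = 10.4.

N* ≈ 15.4, P* ≈ 10.4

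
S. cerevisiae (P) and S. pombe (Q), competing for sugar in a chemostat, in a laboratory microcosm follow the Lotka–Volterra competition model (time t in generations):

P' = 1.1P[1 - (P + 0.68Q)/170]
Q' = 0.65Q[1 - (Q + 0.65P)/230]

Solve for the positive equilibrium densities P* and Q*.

P* ≈ 24.4, Q* ≈ 214

Setting both brackets to zero gives the nullclines P + 0.68Q = 170 and 0.65P + Q = 230.
Substituting Q = 230 - 0.65P into the first: P(1 - 0.68·0.65) = 170 - 0.68·230.
So P* = 13.6/0.558 = 24.4, and then Q* = 230 - 0.65·24.4 = 214.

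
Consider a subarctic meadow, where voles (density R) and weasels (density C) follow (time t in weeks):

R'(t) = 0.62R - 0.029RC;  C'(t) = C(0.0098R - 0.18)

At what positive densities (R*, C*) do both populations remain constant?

R* ≈ 18.4, C* ≈ 21.4

Set dC/dt = 0 with C > 0: 0.0098R - 0.18 = 0, so R* = 0.18/0.0098 = 18.4.
Set dR/dt = 0 with R > 0: 0.62 - 0.029C = 0, so C* = 0.62/0.029 = 21.4.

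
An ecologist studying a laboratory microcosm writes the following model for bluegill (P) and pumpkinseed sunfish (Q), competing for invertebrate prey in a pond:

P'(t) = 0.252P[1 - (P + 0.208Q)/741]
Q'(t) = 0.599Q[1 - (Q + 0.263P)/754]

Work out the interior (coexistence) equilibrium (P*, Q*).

Setting both brackets to zero gives the nullclines P + 0.208Q = 741 and 0.263P + Q = 754.
Substituting Q = 754 - 0.263P into the first: P(1 - 0.208·0.263) = 741 - 0.208·754.
So P* = 584/0.945 = 618, and then Q* = 754 - 0.263·618 = 591.

P* ≈ 618, Q* ≈ 591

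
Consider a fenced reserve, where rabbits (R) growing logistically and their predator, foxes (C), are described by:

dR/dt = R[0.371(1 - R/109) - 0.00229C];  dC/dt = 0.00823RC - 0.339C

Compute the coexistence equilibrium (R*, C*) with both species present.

R* ≈ 41.2, C* ≈ 101

From dC/dt = 0 with C > 0: 0.00823R* = 0.339, so R* = 41.2.
Substitute into dR/dt = 0: 0.371(1 - 41.2/109) = 0.00229C*.
The bracket is 0.622, giving C* = 0.231/0.00229 = 101.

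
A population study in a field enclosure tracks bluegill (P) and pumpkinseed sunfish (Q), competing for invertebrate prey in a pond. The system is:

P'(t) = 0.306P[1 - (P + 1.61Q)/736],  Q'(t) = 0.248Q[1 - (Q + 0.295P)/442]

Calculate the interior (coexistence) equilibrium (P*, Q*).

Setting both brackets to zero gives the nullclines P + 1.61Q = 736 and 0.295P + Q = 442.
Substituting Q = 442 - 0.295P into the first: P(1 - 1.61·0.295) = 736 - 1.61·442.
So P* = 24.4/0.525 = 46.4, and then Q* = 442 - 0.295·46.4 = 428.

P* ≈ 46.4, Q* ≈ 428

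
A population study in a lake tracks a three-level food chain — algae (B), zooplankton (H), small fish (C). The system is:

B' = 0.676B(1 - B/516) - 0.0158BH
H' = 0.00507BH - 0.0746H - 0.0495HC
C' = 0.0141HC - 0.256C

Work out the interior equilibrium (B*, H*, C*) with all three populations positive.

B* ≈ 297, H* ≈ 18.2, C* ≈ 28.9

From dC/dt = 0: 0.0141H* = 0.256, so H* = 18.2.
From dB/dt = 0: 0.676(1 - B*/516) = 0.0158·18.2, giving B* = 516·(1 - 0.424) = 297.
From dH/dt = 0: 0.00507·297 - 0.0746 = 0.0495C*, so C* = 1.43/0.0495 = 28.9.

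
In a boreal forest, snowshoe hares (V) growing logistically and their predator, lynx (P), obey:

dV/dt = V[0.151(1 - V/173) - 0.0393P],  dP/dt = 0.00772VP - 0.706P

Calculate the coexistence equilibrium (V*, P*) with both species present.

From dP/dt = 0 with P > 0: 0.00772V* = 0.706, so V* = 91.5.
Substitute into dV/dt = 0: 0.151(1 - 91.5/173) = 0.0393P*.
The bracket is 0.471, giving P* = 0.0712/0.0393 = 1.81.

V* ≈ 91.5, P* ≈ 1.81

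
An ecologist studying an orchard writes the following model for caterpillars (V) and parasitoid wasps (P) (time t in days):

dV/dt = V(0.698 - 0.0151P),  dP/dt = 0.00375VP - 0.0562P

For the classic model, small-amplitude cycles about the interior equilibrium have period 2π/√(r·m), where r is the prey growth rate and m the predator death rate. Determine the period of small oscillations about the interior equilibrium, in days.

T ≈ 31.7 days

Here r = 0.698 and m = 0.0562, so r·m = 0.0392.
ω = √0.0392 = 0.198 per day, hence T = 2π/ω ≈ 31.7 days.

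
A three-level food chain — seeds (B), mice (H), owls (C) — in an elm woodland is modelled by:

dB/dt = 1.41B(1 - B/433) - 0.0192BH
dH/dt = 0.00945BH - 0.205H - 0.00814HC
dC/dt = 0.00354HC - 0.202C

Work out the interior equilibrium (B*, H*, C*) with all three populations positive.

B* ≈ 96.6, H* ≈ 57.1, C* ≈ 86.9

From dC/dt = 0: 0.00354H* = 0.202, so H* = 57.1.
From dB/dt = 0: 1.41(1 - B*/433) = 0.0192·57.1, giving B* = 433·(1 - 0.777) = 96.6.
From dH/dt = 0: 0.00945·96.6 - 0.205 = 0.00814C*, so C* = 0.707/0.00814 = 86.9.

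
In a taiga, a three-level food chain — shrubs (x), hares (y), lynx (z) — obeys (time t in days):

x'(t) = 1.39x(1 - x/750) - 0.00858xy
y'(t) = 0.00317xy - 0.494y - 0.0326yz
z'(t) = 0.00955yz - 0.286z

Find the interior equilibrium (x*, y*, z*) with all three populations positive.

From dz/dt = 0: 0.00955y* = 0.286, so y* = 29.9.
From dx/dt = 0: 1.39(1 - x*/750) = 0.00858·29.9, giving x* = 750·(1 - 0.185) = 611.
From dy/dt = 0: 0.00317·611 - 0.494 = 0.0326z*, so z* = 1.44/0.0326 = 44.3.

x* ≈ 611, y* ≈ 29.9, z* ≈ 44.3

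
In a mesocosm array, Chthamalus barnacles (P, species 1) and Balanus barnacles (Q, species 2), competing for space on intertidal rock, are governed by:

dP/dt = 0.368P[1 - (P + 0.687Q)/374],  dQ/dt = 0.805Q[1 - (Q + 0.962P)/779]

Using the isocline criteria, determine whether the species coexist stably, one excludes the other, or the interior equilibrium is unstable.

species 2 excludes species 1

Compare the nullcline intercepts: K1/α12 = 374/0.687 = 544 < K2 = 779; K2/α21 = 779/0.962 = 810 > K1 = 374.
Since the inequalities point opposite ways, species 2 can invade but species 1 cannot.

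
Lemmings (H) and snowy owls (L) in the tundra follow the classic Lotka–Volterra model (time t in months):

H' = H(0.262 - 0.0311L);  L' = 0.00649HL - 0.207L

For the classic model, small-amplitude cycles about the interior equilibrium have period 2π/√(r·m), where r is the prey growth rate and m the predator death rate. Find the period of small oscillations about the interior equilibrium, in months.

T ≈ 27 months

Here r = 0.262 and m = 0.207, so r·m = 0.0542.
ω = √0.0542 = 0.233 per month, hence T = 2π/ω ≈ 27 months.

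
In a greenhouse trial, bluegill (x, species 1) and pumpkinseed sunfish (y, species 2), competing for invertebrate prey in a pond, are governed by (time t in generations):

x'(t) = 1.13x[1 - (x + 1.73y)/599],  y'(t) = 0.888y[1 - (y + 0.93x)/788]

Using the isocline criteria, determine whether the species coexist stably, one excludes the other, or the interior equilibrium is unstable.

species 2 excludes species 1

Compare the nullcline intercepts: K1/α12 = 599/1.73 = 346 < K2 = 788; K2/α21 = 788/0.93 = 847 > K1 = 599.
Since the inequalities point opposite ways, species 2 can invade but species 1 cannot.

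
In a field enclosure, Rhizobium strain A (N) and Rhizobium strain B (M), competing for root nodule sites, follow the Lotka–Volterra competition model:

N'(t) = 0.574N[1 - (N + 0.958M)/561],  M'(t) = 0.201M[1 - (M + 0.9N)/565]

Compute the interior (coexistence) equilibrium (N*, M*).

Setting both brackets to zero gives the nullclines N + 0.958M = 561 and 0.9N + M = 565.
Substituting M = 565 - 0.9N into the first: N(1 - 0.958·0.9) = 561 - 0.958·565.
So N* = 19.7/0.138 = 143, and then M* = 565 - 0.9·143 = 436.

N* ≈ 143, M* ≈ 436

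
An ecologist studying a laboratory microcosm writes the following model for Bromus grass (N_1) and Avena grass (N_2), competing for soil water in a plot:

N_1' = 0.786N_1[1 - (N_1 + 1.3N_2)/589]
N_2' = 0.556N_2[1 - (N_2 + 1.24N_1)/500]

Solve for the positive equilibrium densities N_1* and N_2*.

N_1* ≈ 99.7, N_2* ≈ 376

Setting both brackets to zero gives the nullclines N_1 + 1.3N_2 = 589 and 1.24N_1 + N_2 = 500.
Substituting N_2 = 500 - 1.24N_1 into the first: N_1(1 - 1.3·1.24) = 589 - 1.3·500.
So N_1* = -61/-0.612 = 99.7, and then N_2* = 500 - 1.24·99.7 = 376.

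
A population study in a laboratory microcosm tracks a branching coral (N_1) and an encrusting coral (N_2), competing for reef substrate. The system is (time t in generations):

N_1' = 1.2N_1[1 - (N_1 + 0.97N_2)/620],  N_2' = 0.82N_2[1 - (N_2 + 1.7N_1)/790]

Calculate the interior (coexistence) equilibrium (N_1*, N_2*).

N_1* ≈ 225, N_2* ≈ 407

Setting both brackets to zero gives the nullclines N_1 + 0.97N_2 = 620 and 1.7N_1 + N_2 = 790.
Substituting N_2 = 790 - 1.7N_1 into the first: N_1(1 - 0.97·1.7) = 620 - 0.97·790.
So N_1* = -146/-0.649 = 225, and then N_2* = 790 - 1.7·225 = 407.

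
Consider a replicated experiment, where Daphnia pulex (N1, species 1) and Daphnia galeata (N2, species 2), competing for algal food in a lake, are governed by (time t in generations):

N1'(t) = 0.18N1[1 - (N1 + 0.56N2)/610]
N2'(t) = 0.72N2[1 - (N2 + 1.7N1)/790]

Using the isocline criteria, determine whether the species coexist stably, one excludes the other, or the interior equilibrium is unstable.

Compare the nullcline intercepts: K1/α12 = 610/0.56 = 1090 > K2 = 790; K2/α21 = 790/1.7 = 465 < K1 = 610.
Since the inequalities point opposite ways, species 1 can invade but species 2 cannot.

species 1 excludes species 2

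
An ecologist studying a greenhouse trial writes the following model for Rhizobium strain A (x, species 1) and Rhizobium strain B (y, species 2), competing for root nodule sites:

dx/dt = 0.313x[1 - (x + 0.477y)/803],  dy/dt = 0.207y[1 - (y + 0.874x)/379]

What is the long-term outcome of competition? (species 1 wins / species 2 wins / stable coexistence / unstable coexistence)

Compare the nullcline intercepts: K1/α12 = 803/0.477 = 1680 > K2 = 379; K2/α21 = 379/0.874 = 434 < K1 = 803.
Since the inequalities point opposite ways, species 1 can invade but species 2 cannot.

species 1 excludes species 2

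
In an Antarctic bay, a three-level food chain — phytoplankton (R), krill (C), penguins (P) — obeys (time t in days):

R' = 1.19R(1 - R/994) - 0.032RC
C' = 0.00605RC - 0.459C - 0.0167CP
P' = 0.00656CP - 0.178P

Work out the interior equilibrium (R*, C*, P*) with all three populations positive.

R* ≈ 269, C* ≈ 27.1, P* ≈ 69.9

From dP/dt = 0: 0.00656C* = 0.178, so C* = 27.1.
From dR/dt = 0: 1.19(1 - R*/994) = 0.032·27.1, giving R* = 994·(1 - 0.73) = 269.
From dC/dt = 0: 0.00605·269 - 0.459 = 0.0167P*, so P* = 1.17/0.0167 = 69.9.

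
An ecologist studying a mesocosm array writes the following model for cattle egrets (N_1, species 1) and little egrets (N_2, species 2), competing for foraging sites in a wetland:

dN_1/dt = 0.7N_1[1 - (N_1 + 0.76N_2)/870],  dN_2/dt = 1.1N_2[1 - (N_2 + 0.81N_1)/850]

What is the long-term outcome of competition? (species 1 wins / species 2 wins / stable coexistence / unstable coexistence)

stable coexistence

Compare the nullcline intercepts: K1/α12 = 870/0.76 = 1140 > K2 = 850; K2/α21 = 850/0.81 = 1050 > K1 = 870.
Since both inequalities hold, each species can invade when rare, so the interior equilibrium is stable.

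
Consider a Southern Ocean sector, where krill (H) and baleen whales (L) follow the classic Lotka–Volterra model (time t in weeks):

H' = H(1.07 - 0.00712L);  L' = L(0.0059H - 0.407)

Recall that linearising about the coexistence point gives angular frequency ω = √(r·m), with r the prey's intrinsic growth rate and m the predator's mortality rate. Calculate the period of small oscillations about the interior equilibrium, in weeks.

T ≈ 9.52 weeks

Here r = 1.07 and m = 0.407, so r·m = 0.435.
ω = √0.435 = 0.66 per week, hence T = 2π/ω ≈ 9.52 weeks.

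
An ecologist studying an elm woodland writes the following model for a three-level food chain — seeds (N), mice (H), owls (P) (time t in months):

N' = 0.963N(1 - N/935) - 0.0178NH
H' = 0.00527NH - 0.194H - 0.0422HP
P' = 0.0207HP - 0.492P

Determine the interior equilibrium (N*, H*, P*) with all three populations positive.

From dP/dt = 0: 0.0207H* = 0.492, so H* = 23.8.
From dN/dt = 0: 0.963(1 - N*/935) = 0.0178·23.8, giving N* = 935·(1 - 0.439) = 524.
From dH/dt = 0: 0.00527·524 - 0.194 = 0.0422P*, so P* = 2.57/0.0422 = 60.9.

N* ≈ 524, H* ≈ 23.8, P* ≈ 60.9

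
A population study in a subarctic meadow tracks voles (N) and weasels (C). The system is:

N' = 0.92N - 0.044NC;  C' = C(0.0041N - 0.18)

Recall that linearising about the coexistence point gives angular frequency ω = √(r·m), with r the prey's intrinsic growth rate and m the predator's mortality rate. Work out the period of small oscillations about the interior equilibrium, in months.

T ≈ 15.4 months

Here r = 0.92 and m = 0.18, so r·m = 0.166.
ω = √0.166 = 0.407 per month, hence T = 2π/ω ≈ 15.4 months.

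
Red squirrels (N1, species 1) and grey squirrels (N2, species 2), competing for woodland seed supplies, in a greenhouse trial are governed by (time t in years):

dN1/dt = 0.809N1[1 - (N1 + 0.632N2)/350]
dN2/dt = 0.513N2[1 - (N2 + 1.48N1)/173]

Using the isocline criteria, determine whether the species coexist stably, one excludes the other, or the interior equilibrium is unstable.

Compare the nullcline intercepts: K1/α12 = 350/0.632 = 554 > K2 = 173; K2/α21 = 173/1.48 = 117 < K1 = 350.
Since the inequalities point opposite ways, species 1 can invade but species 2 cannot.

species 1 excludes species 2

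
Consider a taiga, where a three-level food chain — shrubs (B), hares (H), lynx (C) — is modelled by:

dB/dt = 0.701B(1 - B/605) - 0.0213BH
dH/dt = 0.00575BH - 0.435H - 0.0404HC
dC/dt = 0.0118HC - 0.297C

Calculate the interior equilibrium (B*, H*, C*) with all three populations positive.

From dC/dt = 0: 0.0118H* = 0.297, so H* = 25.2.
From dB/dt = 0: 0.701(1 - B*/605) = 0.0213·25.2, giving B* = 605·(1 - 0.765) = 142.
From dH/dt = 0: 0.00575·142 - 0.435 = 0.0404C*, so C* = 0.383/0.0404 = 9.49.

B* ≈ 142, H* ≈ 25.2, C* ≈ 9.49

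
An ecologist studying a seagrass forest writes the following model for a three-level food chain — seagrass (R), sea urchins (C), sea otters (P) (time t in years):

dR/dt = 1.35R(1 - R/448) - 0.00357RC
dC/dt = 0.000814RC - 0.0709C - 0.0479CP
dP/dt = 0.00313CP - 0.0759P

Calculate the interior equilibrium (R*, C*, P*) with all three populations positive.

R* ≈ 419, C* ≈ 24.2, P* ≈ 5.64

From dP/dt = 0: 0.00313C* = 0.0759, so C* = 24.2.
From dR/dt = 0: 1.35(1 - R*/448) = 0.00357·24.2, giving R* = 448·(1 - 0.0641) = 419.
From dC/dt = 0: 0.000814·419 - 0.0709 = 0.0479P*, so P* = 0.27/0.0479 = 5.64.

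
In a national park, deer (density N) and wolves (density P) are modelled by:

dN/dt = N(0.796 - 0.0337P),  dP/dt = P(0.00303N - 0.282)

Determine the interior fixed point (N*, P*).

Set dP/dt = 0 with P > 0: 0.00303N - 0.282 = 0, so N* = 0.282/0.00303 = 93.1.
Set dN/dt = 0 with N > 0: 0.796 - 0.0337P = 0, so P* = 0.796/0.0337 = 23.6.

N* ≈ 93.1, P* ≈ 23.6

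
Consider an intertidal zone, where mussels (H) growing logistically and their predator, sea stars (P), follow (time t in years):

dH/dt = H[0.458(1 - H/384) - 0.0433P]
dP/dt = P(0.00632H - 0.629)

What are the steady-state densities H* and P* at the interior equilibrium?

From dP/dt = 0 with P > 0: 0.00632H* = 0.629, so H* = 99.5.
Substitute into dH/dt = 0: 0.458(1 - 99.5/384) = 0.0433P*.
The bracket is 0.741, giving P* = 0.339/0.0433 = 7.84.

H* ≈ 99.5, P* ≈ 7.84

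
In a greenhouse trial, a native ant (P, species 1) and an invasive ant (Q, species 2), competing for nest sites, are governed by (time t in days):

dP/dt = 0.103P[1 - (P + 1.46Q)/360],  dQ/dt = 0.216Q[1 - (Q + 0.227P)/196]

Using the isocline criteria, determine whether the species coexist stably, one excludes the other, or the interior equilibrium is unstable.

stable coexistence

Compare the nullcline intercepts: K1/α12 = 360/1.46 = 247 > K2 = 196; K2/α21 = 196/0.227 = 863 > K1 = 360.
Since both inequalities hold, each species can invade when rare, so the interior equilibrium is stable.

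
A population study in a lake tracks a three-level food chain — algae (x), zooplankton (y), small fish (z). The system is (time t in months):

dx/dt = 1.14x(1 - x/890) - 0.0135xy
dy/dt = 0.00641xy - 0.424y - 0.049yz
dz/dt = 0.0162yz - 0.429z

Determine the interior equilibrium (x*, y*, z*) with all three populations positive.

x* ≈ 611, y* ≈ 26.5, z* ≈ 71.3

From dz/dt = 0: 0.0162y* = 0.429, so y* = 26.5.
From dx/dt = 0: 1.14(1 - x*/890) = 0.0135·26.5, giving x* = 890·(1 - 0.314) = 611.
From dy/dt = 0: 0.00641·611 - 0.424 = 0.049z*, so z* = 3.49/0.049 = 71.3.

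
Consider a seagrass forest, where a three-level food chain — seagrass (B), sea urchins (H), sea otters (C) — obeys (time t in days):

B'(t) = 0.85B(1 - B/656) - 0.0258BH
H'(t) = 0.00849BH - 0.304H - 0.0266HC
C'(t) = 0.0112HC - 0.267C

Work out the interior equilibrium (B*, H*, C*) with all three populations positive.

From dC/dt = 0: 0.0112H* = 0.267, so H* = 23.8.
From dB/dt = 0: 0.85(1 - B*/656) = 0.0258·23.8, giving B* = 656·(1 - 0.724) = 181.
From dH/dt = 0: 0.00849·181 - 0.304 = 0.0266C*, so C* = 1.24/0.0266 = 46.4.

B* ≈ 181, H* ≈ 23.8, C* ≈ 46.4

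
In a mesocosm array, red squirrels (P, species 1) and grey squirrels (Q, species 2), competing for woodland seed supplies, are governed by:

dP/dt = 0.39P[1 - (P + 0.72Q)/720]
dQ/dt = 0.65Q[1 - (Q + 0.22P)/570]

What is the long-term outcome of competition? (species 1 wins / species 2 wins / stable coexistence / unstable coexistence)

Compare the nullcline intercepts: K1/α12 = 720/0.72 = 1000 > K2 = 570; K2/α21 = 570/0.22 = 2590 > K1 = 720.
Since both inequalities hold, each species can invade when rare, so the interior equilibrium is stable.

stable coexistence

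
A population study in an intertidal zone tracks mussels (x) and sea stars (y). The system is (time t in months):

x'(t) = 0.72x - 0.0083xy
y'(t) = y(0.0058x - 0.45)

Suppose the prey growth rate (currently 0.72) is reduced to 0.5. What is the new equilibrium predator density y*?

y* ≈ 60.2

At the interior fixed point, setting dx/dt = 0 with x > 0 fixes y* = (prey growth rate)/(xy coefficient) — independent of the other coefficients.
With the change, y* = 0.5/0.0083 = 60.2; it falls from 86.7.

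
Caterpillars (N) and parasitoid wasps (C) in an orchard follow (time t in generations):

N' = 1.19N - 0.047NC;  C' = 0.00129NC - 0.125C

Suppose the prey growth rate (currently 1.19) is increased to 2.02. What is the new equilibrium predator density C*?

At the interior fixed point, setting dN/dt = 0 with N > 0 fixes C* = (prey growth rate)/(NC coefficient) — independent of the other coefficients.
With the change, C* = 2.02/0.047 = 43; it rises from 25.3.

C* ≈ 43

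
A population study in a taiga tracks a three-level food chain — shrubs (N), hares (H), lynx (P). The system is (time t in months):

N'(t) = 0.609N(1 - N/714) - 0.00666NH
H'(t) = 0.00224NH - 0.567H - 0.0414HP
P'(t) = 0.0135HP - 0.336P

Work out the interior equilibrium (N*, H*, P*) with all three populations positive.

N* ≈ 520, H* ≈ 24.9, P* ≈ 14.4

From dP/dt = 0: 0.0135H* = 0.336, so H* = 24.9.
From dN/dt = 0: 0.609(1 - N*/714) = 0.00666·24.9, giving N* = 714·(1 - 0.272) = 520.
From dH/dt = 0: 0.00224·520 - 0.567 = 0.0414P*, so P* = 0.597/0.0414 = 14.4.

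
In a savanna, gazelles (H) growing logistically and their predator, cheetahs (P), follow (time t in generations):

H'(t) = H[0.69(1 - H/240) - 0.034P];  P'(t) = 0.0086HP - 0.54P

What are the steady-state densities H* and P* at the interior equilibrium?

From dP/dt = 0 with P > 0: 0.0086H* = 0.54, so H* = 62.8.
Substitute into dH/dt = 0: 0.69(1 - 62.8/240) = 0.034P*.
The bracket is 0.738, giving P* = 0.509/0.034 = 15.

H* ≈ 62.8, P* ≈ 15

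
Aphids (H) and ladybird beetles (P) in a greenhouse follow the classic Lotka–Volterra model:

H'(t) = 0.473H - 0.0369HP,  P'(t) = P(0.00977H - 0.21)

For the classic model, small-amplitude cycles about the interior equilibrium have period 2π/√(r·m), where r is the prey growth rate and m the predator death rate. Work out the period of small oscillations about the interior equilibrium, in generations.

T ≈ 19.9 generations

Here r = 0.473 and m = 0.21, so r·m = 0.0993.
ω = √0.0993 = 0.315 per generation, hence T = 2π/ω ≈ 19.9 generations.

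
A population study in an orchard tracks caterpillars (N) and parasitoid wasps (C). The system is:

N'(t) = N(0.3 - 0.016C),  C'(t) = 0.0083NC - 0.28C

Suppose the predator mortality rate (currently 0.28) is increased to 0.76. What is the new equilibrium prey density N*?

N* ≈ 91.6

At the interior fixed point, setting dC/dt = 0 with C > 0 fixes N* = (predator death rate)/(NC coefficient) — independent of the other coefficients.
With the change, N* = 0.76/0.0083 = 91.6; it rises from 33.7.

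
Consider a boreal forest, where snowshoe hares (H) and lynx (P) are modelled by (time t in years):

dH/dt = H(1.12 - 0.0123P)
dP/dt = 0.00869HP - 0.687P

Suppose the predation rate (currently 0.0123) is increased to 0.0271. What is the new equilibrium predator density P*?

P* ≈ 41.3

At the interior fixed point, setting dH/dt = 0 with H > 0 fixes P* = (prey growth rate)/(HP coefficient) — independent of the other coefficients.
With the change, P* = 1.12/0.0271 = 41.3; it falls from 91.1.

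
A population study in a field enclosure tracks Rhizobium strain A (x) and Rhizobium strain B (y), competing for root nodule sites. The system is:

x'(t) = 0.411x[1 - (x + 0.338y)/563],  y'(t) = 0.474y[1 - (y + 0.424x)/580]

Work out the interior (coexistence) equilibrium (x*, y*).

Setting both brackets to zero gives the nullclines x + 0.338y = 563 and 0.424x + y = 580.
Substituting y = 580 - 0.424x into the first: x(1 - 0.338·0.424) = 563 - 0.338·580.
So x* = 367/0.857 = 428, and then y* = 580 - 0.424·428 = 398.

x* ≈ 428, y* ≈ 398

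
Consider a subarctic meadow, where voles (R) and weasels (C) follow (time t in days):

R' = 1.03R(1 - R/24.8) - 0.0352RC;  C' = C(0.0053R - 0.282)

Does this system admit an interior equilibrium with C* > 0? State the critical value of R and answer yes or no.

Threshold R = 53.2; K < 53.2, so no, the predator goes extinct.

The predator equation gives dC/dt > 0 only when R > 0.282/0.0053 = 53.2.
Without the predator, R → K = 24.8. Since 24.8 < 53.2, the predator cannot invade.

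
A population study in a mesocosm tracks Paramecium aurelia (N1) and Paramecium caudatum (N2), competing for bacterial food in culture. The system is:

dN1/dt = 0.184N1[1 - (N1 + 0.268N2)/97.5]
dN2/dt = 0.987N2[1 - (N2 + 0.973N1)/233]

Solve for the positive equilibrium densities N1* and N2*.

Setting both brackets to zero gives the nullclines N1 + 0.268N2 = 97.5 and 0.973N1 + N2 = 233.
Substituting N2 = 233 - 0.973N1 into the first: N1(1 - 0.268·0.973) = 97.5 - 0.268·233.
So N1* = 35.1/0.739 = 47.4, and then N2* = 233 - 0.973·47.4 = 187.

N1* ≈ 47.4, N2* ≈ 187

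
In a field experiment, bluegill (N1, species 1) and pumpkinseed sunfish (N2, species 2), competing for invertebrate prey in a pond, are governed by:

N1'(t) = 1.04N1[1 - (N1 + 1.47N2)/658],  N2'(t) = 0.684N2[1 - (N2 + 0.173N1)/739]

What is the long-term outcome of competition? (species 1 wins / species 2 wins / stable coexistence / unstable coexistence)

species 2 excludes species 1

Compare the nullcline intercepts: K1/α12 = 658/1.47 = 448 < K2 = 739; K2/α21 = 739/0.173 = 4270 > K1 = 658.
Since the inequalities point opposite ways, species 2 can invade but species 1 cannot.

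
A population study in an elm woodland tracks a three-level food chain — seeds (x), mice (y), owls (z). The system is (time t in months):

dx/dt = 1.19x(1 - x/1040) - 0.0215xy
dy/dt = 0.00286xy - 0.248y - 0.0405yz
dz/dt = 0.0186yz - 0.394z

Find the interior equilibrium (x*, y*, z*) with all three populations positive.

From dz/dt = 0: 0.0186y* = 0.394, so y* = 21.2.
From dx/dt = 0: 1.19(1 - x*/1040) = 0.0215·21.2, giving x* = 1040·(1 - 0.383) = 642.
From dy/dt = 0: 0.00286·642 - 0.248 = 0.0405z*, so z* = 1.59/0.0405 = 39.2.

x* ≈ 642, y* ≈ 21.2, z* ≈ 39.2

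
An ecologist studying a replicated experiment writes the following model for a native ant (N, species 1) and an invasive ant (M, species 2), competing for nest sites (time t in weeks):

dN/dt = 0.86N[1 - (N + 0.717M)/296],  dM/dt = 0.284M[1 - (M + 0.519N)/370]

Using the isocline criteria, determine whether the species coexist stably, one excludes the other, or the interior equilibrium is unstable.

stable coexistence

Compare the nullcline intercepts: K1/α12 = 296/0.717 = 413 > K2 = 370; K2/α21 = 370/0.519 = 713 > K1 = 296.
Since both inequalities hold, each species can invade when rare, so the interior equilibrium is stable.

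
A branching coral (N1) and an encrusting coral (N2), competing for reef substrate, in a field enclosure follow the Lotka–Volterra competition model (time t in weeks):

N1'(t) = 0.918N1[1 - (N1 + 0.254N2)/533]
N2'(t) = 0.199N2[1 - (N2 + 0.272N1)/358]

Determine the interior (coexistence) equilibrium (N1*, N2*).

Setting both brackets to zero gives the nullclines N1 + 0.254N2 = 533 and 0.272N1 + N2 = 358.
Substituting N2 = 358 - 0.272N1 into the first: N1(1 - 0.254·0.272) = 533 - 0.254·358.
So N1* = 442/0.931 = 475, and then N2* = 358 - 0.272·475 = 229.

N1* ≈ 475, N2* ≈ 229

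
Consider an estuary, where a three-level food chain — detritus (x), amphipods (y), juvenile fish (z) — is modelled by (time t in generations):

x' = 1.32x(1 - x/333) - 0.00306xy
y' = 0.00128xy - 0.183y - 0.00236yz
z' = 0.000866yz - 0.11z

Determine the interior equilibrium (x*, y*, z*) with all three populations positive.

From dz/dt = 0: 0.000866y* = 0.11, so y* = 127.
From dx/dt = 0: 1.32(1 - x*/333) = 0.00306·127, giving x* = 333·(1 - 0.294) = 235.
From dy/dt = 0: 0.00128·235 - 0.183 = 0.00236z*, so z* = 0.118/0.00236 = 49.9.

x* ≈ 235, y* ≈ 127, z* ≈ 49.9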